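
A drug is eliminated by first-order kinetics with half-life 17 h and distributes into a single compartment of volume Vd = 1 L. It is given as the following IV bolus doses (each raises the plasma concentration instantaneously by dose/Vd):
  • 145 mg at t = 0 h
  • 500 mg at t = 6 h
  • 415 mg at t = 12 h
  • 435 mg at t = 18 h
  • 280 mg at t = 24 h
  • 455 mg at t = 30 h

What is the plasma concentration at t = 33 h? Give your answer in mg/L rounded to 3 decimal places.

k = ln 2 / 17 = 0.04077 per h
Dose 1 (145 mg at t=0 h): 145·exp(−0.04077·33) = 37.759 mg/L
Dose 2 (500 mg at t=6 h): 500·exp(−0.04077·27) = 166.289 mg/L
Dose 3 (415 mg at t=12 h): 415·exp(−0.04077·21) = 176.274 mg/L
Dose 4 (435 mg at t=18 h): 435·exp(−0.04077·15) = 235.980 mg/L
Dose 5 (280 mg at t=24 h): 280·exp(−0.04077·9) = 193.994 mg/L
Dose 6 (455 mg at t=30 h): 455·exp(−0.04077·3) = 402.614 mg/L
C(33) = 37.759 + 166.289 + 176.274 + 235.980 + 193.994 + 402.614 = 1212.909 mg/L

1212.909 mg/L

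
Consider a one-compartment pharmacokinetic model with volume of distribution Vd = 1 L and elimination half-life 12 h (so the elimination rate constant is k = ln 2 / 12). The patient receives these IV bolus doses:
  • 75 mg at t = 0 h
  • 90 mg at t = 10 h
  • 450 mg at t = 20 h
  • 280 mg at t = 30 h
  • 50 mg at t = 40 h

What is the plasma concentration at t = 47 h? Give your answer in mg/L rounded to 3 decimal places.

248.438 mg/L

k = ln 2 / 12 = 0.05776 per h
Dose 1 (75 mg at t=0 h): 75·exp(−0.05776·47) = 4.966 mg/L
Dose 2 (90 mg at t=10 h): 90·exp(−0.05776·37) = 10.619 mg/L
Dose 3 (450 mg at t=20 h): 450·exp(−0.05776·27) = 94.601 mg/L
Dose 4 (280 mg at t=30 h): 280·exp(−0.05776·17) = 104.881 mg/L
Dose 5 (50 mg at t=40 h): 50·exp(−0.05776·7) = 33.371 mg/L
C(47) = 4.966 + 10.619 + 94.601 + 104.881 + 33.371 = 248.438 mg/L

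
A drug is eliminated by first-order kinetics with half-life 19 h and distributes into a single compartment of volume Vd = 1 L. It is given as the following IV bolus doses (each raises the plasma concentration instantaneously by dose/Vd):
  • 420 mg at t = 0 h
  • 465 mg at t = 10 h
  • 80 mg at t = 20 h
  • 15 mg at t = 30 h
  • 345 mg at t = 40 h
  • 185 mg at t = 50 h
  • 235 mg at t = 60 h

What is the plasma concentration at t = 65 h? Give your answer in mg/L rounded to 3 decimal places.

k = ln 2 / 19 = 0.03648 per h
Dose 1 (420 mg at t=0 h): 420·exp(−0.03648·65) = 39.211 mg/L
Dose 2 (465 mg at t=10 h): 465·exp(−0.03648·55) = 62.525 mg/L
Dose 3 (80 mg at t=20 h): 80·exp(−0.03648·45) = 15.493 mg/L
Dose 4 (15 mg at t=30 h): 15·exp(−0.03648·35) = 4.184 mg/L
Dose 5 (345 mg at t=40 h): 345·exp(−0.03648·25) = 138.588 mg/L
Dose 6 (185 mg at t=50 h): 185·exp(−0.03648·15) = 107.033 mg/L
Dose 7 (235 mg at t=60 h): 235·exp(−0.03648·5) = 195.817 mg/L
C(65) = 39.211 + 62.525 + 15.493 + 4.184 + 138.588 + 107.033 + 195.817 = 562.850 mg/L

562.850 mg/L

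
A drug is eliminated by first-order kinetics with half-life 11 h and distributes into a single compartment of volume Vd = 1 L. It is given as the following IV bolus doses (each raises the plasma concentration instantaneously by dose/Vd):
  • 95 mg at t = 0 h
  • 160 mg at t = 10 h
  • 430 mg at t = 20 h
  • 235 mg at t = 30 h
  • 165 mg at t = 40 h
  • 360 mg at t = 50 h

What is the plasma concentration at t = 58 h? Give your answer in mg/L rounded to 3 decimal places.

360.238 mg/L

k = ln 2 / 11 = 0.06301 per h
Dose 1 (95 mg at t=0 h): 95·exp(−0.06301·58) = 2.457 mg/L
Dose 2 (160 mg at t=10 h): 160·exp(−0.06301·48) = 7.772 mg/L
Dose 3 (430 mg at t=20 h): 430·exp(−0.06301·38) = 39.224 mg/L
Dose 4 (235 mg at t=30 h): 235·exp(−0.06301·28) = 40.254 mg/L
Dose 5 (165 mg at t=40 h): 165·exp(−0.06301·18) = 53.075 mg/L
Dose 6 (360 mg at t=50 h): 360·exp(−0.06301·8) = 217.456 mg/L
C(58) = 2.457 + 7.772 + 39.224 + 40.254 + 53.075 + 217.456 = 360.238 mg/L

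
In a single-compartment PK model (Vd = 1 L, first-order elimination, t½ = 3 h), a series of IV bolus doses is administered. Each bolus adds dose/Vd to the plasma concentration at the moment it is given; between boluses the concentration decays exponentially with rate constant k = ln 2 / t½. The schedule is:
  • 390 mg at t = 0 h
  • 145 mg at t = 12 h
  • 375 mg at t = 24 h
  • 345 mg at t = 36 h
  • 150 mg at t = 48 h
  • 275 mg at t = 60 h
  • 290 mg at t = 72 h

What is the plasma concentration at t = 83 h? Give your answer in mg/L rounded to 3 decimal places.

k = ln 2 / 3 = 0.23105 per h
Dose 1 (390 mg at t=0 h): 390·exp(−0.23105·83) = 0.000 mg/L
Dose 2 (145 mg at t=12 h): 145·exp(−0.23105·71) = 0.000 mg/L
Dose 3 (375 mg at t=24 h): 375·exp(−0.23105·59) = 0.000 mg/L
Dose 4 (345 mg at t=36 h): 345·exp(−0.23105·47) = 0.007 mg/L
Dose 5 (150 mg at t=48 h): 150·exp(−0.23105·35) = 0.046 mg/L
Dose 6 (275 mg at t=60 h): 275·exp(−0.23105·23) = 1.353 mg/L
Dose 7 (290 mg at t=72 h): 290·exp(−0.23105·11) = 22.836 mg/L
C(83) = 0.000 + 0.000 + 0.000 + 0.007 + 0.046 + 1.353 + 22.836 = 24.243 mg/L

24.243 mg/L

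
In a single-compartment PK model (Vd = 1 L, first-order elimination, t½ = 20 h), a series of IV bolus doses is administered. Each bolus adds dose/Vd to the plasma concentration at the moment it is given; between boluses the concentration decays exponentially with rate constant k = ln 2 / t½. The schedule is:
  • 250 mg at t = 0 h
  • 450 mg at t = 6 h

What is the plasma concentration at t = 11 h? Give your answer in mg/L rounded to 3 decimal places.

k = ln 2 / 20 = 0.03466 per h
Dose 1 (250 mg at t=0 h): 250·exp(−0.03466·11) = 170.755 mg/L
Dose 2 (450 mg at t=6 h): 450·exp(−0.03466·5) = 378.403 mg/L
C(11) = 170.755 + 378.403 = 549.158 mg/L

549.158 mg/L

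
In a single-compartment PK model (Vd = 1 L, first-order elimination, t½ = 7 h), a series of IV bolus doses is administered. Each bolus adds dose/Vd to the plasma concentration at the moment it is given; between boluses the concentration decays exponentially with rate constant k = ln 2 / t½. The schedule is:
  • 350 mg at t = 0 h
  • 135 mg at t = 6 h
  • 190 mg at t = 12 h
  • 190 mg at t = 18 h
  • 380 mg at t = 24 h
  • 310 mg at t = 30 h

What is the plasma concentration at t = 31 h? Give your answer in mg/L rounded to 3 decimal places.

579.779 mg/L

k = ln 2 / 7 = 0.09902 per h
Dose 1 (350 mg at t=0 h): 350·exp(−0.09902·31) = 16.253 mg/L
Dose 2 (135 mg at t=6 h): 135·exp(−0.09902·25) = 11.356 mg/L
Dose 3 (190 mg at t=12 h): 190·exp(−0.09902·19) = 28.952 mg/L
Dose 4 (190 mg at t=18 h): 190·exp(−0.09902·13) = 52.444 mg/L
Dose 5 (380 mg at t=24 h): 380·exp(−0.09902·7) = 190.000 mg/L
Dose 6 (310 mg at t=30 h): 310·exp(−0.09902·1) = 280.774 mg/L
C(31) = 16.253 + 11.356 + 28.952 + 52.444 + 190.000 + 280.774 = 579.779 mg/L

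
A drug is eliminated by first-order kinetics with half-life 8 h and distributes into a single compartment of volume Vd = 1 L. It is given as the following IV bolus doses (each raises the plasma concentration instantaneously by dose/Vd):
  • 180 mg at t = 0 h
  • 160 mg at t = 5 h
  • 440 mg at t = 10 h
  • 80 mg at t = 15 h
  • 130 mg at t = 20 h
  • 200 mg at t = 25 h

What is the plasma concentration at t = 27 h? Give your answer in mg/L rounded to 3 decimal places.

k = ln 2 / 8 = 0.08664 per h
Dose 1 (180 mg at t=0 h): 180·exp(−0.08664·27) = 17.350 mg/L
Dose 2 (160 mg at t=5 h): 160·exp(−0.08664·22) = 23.784 mg/L
Dose 3 (440 mg at t=10 h): 440·exp(−0.08664·17) = 100.870 mg/L
Dose 4 (80 mg at t=15 h): 80·exp(−0.08664·12) = 28.284 mg/L
Dose 5 (130 mg at t=20 h): 130·exp(−0.08664·7) = 70.883 mg/L
Dose 6 (200 mg at t=25 h): 200·exp(−0.08664·2) = 168.179 mg/L
C(27) = 17.350 + 23.784 + 100.870 + 28.284 + 70.883 + 168.179 = 409.351 mg/L

409.351 mg/L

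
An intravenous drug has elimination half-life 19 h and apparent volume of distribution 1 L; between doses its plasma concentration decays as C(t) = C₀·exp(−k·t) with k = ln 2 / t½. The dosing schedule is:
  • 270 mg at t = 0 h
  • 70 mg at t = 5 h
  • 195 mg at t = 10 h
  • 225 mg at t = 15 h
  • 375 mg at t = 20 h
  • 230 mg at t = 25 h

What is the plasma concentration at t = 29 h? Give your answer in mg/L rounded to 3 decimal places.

824.227 mg/L

k = ln 2 / 19 = 0.03648 per h
Dose 1 (270 mg at t=0 h): 270·exp(−0.03648·29) = 93.734 mg/L
Dose 2 (70 mg at t=5 h): 70·exp(−0.03648·24) = 29.164 mg/L
Dose 3 (195 mg at t=10 h): 195·exp(−0.03648·19) = 97.500 mg/L
Dose 4 (225 mg at t=15 h): 225·exp(−0.03648·14) = 135.012 mg/L
Dose 5 (375 mg at t=20 h): 375·exp(−0.03648·9) = 270.046 mg/L
Dose 6 (230 mg at t=25 h): 230·exp(−0.03648·4) = 198.771 mg/L
C(29) = 93.734 + 29.164 + 97.500 + 135.012 + 270.046 + 198.771 = 824.227 mg/L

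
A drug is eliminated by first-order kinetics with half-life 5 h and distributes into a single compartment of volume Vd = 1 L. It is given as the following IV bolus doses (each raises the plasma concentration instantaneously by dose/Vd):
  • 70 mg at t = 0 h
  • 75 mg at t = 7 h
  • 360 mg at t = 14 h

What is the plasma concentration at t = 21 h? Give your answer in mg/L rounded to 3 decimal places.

150.992 mg/L

k = ln 2 / 5 = 0.13863 per h
Dose 1 (70 mg at t=0 h): 70·exp(−0.13863·21) = 3.809 mg/L
Dose 2 (75 mg at t=7 h): 75·exp(−0.13863·14) = 10.769 mg/L
Dose 3 (360 mg at t=14 h): 360·exp(−0.13863·7) = 136.414 mg/L
C(21) = 3.809 + 10.769 + 136.414 = 150.992 mg/L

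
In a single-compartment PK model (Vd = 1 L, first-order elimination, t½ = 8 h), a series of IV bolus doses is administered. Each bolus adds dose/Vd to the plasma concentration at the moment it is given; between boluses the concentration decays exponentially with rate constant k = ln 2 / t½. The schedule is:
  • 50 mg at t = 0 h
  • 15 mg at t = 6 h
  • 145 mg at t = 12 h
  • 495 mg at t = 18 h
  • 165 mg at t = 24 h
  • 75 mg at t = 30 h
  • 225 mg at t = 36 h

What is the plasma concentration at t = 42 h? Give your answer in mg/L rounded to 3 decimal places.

269.618 mg/L

k = ln 2 / 8 = 0.08664 per h
Dose 1 (50 mg at t=0 h): 50·exp(−0.08664·42) = 1.314 mg/L
Dose 2 (15 mg at t=6 h): 15·exp(−0.08664·36) = 0.663 mg/L
Dose 3 (145 mg at t=12 h): 145·exp(−0.08664·30) = 10.777 mg/L
Dose 4 (495 mg at t=18 h): 495·exp(−0.08664·24) = 61.875 mg/L
Dose 5 (165 mg at t=24 h): 165·exp(−0.08664·18) = 34.687 mg/L
Dose 6 (75 mg at t=30 h): 75·exp(−0.08664·12) = 26.517 mg/L
Dose 7 (225 mg at t=36 h): 225·exp(−0.08664·6) = 133.786 mg/L
C(42) = 1.314 + 0.663 + 10.777 + 61.875 + 34.687 + 26.517 + 133.786 = 269.618 mg/L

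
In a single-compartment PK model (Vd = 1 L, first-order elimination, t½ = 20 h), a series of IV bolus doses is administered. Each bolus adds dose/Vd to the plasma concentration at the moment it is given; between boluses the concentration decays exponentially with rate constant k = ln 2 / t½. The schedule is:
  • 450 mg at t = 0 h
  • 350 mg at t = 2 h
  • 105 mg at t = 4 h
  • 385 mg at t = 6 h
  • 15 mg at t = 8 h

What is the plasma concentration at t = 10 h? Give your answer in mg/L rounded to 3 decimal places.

k = ln 2 / 20 = 0.03466 per h
Dose 1 (450 mg at t=0 h): 450·exp(−0.03466·10) = 318.198 mg/L
Dose 2 (350 mg at t=2 h): 350·exp(−0.03466·8) = 265.250 mg/L
Dose 3 (105 mg at t=4 h): 105·exp(−0.03466·6) = 85.287 mg/L
Dose 4 (385 mg at t=6 h): 385·exp(−0.03466·4) = 335.162 mg/L
Dose 5 (15 mg at t=8 h): 15·exp(−0.03466·2) = 13.995 mg/L
C(10) = 318.198 + 265.250 + 85.287 + 335.162 + 13.995 = 1017.892 mg/L

1017.892 mg/L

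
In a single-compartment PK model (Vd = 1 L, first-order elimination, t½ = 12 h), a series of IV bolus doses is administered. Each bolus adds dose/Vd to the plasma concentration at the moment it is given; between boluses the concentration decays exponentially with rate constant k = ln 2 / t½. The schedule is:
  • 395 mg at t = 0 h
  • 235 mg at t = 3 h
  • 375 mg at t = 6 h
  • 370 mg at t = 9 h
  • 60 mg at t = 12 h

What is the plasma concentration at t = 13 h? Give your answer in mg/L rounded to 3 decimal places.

k = ln 2 / 12 = 0.05776 per h
Dose 1 (395 mg at t=0 h): 395·exp(−0.05776·13) = 186.415 mg/L
Dose 2 (235 mg at t=3 h): 235·exp(−0.05776·10) = 131.889 mg/L
Dose 3 (375 mg at t=6 h): 375·exp(−0.05776·7) = 250.282 mg/L
Dose 4 (370 mg at t=9 h): 370·exp(−0.05776·4) = 293.669 mg/L
Dose 5 (60 mg at t=12 h): 60·exp(−0.05776·1) = 56.632 mg/L
C(13) = 186.415 + 131.889 + 250.282 + 293.669 + 56.632 = 918.889 mg/L

918.889 mg/L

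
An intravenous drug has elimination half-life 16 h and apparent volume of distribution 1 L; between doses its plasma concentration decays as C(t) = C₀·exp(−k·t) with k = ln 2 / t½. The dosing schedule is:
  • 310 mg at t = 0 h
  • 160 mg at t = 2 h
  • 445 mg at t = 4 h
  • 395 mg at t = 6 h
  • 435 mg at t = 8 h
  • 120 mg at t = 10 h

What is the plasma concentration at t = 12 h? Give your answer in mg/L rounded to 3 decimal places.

1383.154 mg/L

k = ln 2 / 16 = 0.04332 per h
Dose 1 (310 mg at t=0 h): 310·exp(−0.04332·12) = 184.327 mg/L
Dose 2 (160 mg at t=2 h): 160·exp(−0.04332·10) = 103.747 mg/L
Dose 3 (445 mg at t=4 h): 445·exp(−0.04332·8) = 314.663 mg/L
Dose 4 (395 mg at t=6 h): 395·exp(−0.04332·6) = 304.587 mg/L
Dose 5 (435 mg at t=8 h): 435·exp(−0.04332·4) = 365.790 mg/L
Dose 6 (120 mg at t=10 h): 120·exp(−0.04332·2) = 110.040 mg/L
C(12) = 184.327 + 103.747 + 314.663 + 304.587 + 365.790 + 110.040 = 1383.154 mg/L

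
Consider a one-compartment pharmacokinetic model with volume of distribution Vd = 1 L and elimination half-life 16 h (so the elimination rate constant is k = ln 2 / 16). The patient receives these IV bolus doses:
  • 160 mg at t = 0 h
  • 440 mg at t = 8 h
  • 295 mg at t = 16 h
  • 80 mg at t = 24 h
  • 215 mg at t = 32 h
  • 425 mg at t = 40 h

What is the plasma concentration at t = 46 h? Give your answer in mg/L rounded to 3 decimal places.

662.850 mg/L

k = ln 2 / 16 = 0.04332 per h
Dose 1 (160 mg at t=0 h): 160·exp(−0.04332·46) = 21.810 mg/L
Dose 2 (440 mg at t=8 h): 440·exp(−0.04332·38) = 84.822 mg/L
Dose 3 (295 mg at t=16 h): 295·exp(−0.04332·30) = 80.425 mg/L
Dose 4 (80 mg at t=24 h): 80·exp(−0.04332·22) = 30.844 mg/L
Dose 5 (215 mg at t=32 h): 215·exp(−0.04332·14) = 117.230 mg/L
Dose 6 (425 mg at t=40 h): 425·exp(−0.04332·6) = 327.720 mg/L
C(46) = 21.810 + 84.822 + 80.425 + 30.844 + 117.230 + 327.720 = 662.850 mg/L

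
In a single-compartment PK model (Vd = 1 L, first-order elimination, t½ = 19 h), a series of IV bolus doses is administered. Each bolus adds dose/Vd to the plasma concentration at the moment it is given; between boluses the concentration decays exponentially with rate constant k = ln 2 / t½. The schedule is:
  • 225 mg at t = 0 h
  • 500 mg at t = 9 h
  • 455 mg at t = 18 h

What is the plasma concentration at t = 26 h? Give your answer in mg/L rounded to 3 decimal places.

695.899 mg/L

k = ln 2 / 19 = 0.03648 per h
Dose 1 (225 mg at t=0 h): 225·exp(−0.03648·26) = 87.146 mg/L
Dose 2 (500 mg at t=9 h): 500·exp(−0.03648·17) = 268.923 mg/L
Dose 3 (455 mg at t=18 h): 455·exp(−0.03648·8) = 339.830 mg/L
C(26) = 87.146 + 268.923 + 339.830 = 695.899 mg/L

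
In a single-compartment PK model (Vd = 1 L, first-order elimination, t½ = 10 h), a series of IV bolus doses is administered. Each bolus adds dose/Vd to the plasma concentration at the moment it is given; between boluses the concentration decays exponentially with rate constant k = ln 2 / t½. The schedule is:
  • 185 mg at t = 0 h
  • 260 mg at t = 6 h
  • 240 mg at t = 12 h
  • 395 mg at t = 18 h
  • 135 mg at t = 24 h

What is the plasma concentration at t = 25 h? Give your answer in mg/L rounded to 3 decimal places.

568.950 mg/L

k = ln 2 / 10 = 0.06931 per h
Dose 1 (185 mg at t=0 h): 185·exp(−0.06931·25) = 32.704 mg/L
Dose 2 (260 mg at t=6 h): 260·exp(−0.06931·19) = 69.665 mg/L
Dose 3 (240 mg at t=12 h): 240·exp(−0.06931·13) = 97.470 mg/L
Dose 4 (395 mg at t=18 h): 395·exp(−0.06931·7) = 243.151 mg/L
Dose 5 (135 mg at t=24 h): 135·exp(−0.06931·1) = 125.959 mg/L
C(25) = 32.704 + 69.665 + 97.470 + 243.151 + 125.959 = 568.950 mg/L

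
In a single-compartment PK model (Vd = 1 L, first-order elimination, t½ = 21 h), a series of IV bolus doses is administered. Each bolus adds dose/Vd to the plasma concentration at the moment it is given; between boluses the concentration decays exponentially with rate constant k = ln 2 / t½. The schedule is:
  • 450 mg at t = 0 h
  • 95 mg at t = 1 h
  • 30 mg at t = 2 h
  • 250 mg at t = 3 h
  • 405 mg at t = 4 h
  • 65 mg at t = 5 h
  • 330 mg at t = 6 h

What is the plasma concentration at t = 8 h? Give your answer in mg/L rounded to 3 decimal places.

k = ln 2 / 21 = 0.03301 per h
Dose 1 (450 mg at t=0 h): 450·exp(−0.03301·8) = 345.569 mg/L
Dose 2 (95 mg at t=1 h): 95·exp(−0.03301·7) = 75.402 mg/L
Dose 3 (30 mg at t=2 h): 30·exp(−0.03301·6) = 24.610 mg/L
Dose 4 (250 mg at t=3 h): 250·exp(−0.03301·5) = 211.966 mg/L
Dose 5 (405 mg at t=4 h): 405·exp(−0.03301·4) = 354.908 mg/L
Dose 6 (65 mg at t=5 h): 65·exp(−0.03301·3) = 58.872 mg/L
Dose 7 (330 mg at t=6 h): 330·exp(−0.03301·2) = 308.919 mg/L
C(8) = 345.569 + 75.402 + 24.610 + 211.966 + 354.908 + 58.872 + 308.919 = 1380.245 mg/L

1380.245 mg/L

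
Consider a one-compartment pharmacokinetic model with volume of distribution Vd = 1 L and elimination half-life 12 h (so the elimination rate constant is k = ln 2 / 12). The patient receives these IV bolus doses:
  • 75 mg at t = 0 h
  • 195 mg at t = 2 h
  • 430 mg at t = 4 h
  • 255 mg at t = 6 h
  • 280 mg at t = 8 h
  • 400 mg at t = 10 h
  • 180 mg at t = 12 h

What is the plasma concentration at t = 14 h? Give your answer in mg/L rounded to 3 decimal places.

k = ln 2 / 12 = 0.05776 per h
Dose 1 (75 mg at t=0 h): 75·exp(−0.05776·14) = 33.409 mg/L
Dose 2 (195 mg at t=2 h): 195·exp(−0.05776·12) = 97.500 mg/L
Dose 3 (430 mg at t=4 h): 430·exp(−0.05776·10) = 241.329 mg/L
Dose 4 (255 mg at t=6 h): 255·exp(−0.05776·8) = 160.640 mg/L
Dose 5 (280 mg at t=8 h): 280·exp(−0.05776·6) = 197.990 mg/L
Dose 6 (400 mg at t=10 h): 400·exp(−0.05776·4) = 317.480 mg/L
Dose 7 (180 mg at t=12 h): 180·exp(−0.05776·2) = 160.362 mg/L
C(14) = 33.409 + 97.500 + 241.329 + 160.640 + 197.990 + 317.480 + 160.362 = 1208.710 mg/L

1208.710 mg/L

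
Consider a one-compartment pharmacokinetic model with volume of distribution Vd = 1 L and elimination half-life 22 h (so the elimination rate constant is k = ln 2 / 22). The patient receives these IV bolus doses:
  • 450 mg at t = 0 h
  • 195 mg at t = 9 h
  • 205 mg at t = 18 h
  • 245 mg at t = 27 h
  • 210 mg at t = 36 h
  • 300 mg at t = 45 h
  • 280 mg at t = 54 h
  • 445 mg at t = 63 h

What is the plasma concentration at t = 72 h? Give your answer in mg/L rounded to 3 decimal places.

859.721 mg/L

k = ln 2 / 22 = 0.03151 per h
Dose 1 (450 mg at t=0 h): 450·exp(−0.03151·72) = 46.561 mg/L
Dose 2 (195 mg at t=9 h): 195·exp(−0.03151·63) = 26.791 mg/L
Dose 3 (205 mg at t=18 h): 205·exp(−0.03151·54) = 37.399 mg/L
Dose 4 (245 mg at t=27 h): 245·exp(−0.03151·45) = 59.350 mg/L
Dose 5 (210 mg at t=36 h): 210·exp(−0.03151·36) = 67.550 mg/L
Dose 6 (300 mg at t=45 h): 300·exp(−0.03151·27) = 128.137 mg/L
Dose 7 (280 mg at t=54 h): 280·exp(−0.03151·18) = 158.804 mg/L
Dose 8 (445 mg at t=63 h): 445·exp(−0.03151·9) = 335.129 mg/L
C(72) = 46.561 + 26.791 + 37.399 + 59.350 + 67.550 + 128.137 + 158.804 + 335.129 = 859.721 mg/L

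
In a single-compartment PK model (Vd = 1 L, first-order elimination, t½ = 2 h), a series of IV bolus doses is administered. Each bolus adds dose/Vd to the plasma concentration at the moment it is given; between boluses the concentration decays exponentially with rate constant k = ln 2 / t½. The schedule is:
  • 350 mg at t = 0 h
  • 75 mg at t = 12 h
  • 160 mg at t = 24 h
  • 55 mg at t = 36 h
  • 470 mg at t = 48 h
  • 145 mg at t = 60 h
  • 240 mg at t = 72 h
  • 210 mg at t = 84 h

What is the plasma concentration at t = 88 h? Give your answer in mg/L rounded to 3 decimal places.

k = ln 2 / 2 = 0.34657 per h
Dose 1 (350 mg at t=0 h): 350·exp(−0.34657·88) = 0.000 mg/L
Dose 2 (75 mg at t=12 h): 75·exp(−0.34657·76) = 0.000 mg/L
Dose 3 (160 mg at t=24 h): 160·exp(−0.34657·64) = 0.000 mg/L
Dose 4 (55 mg at t=36 h): 55·exp(−0.34657·52) = 0.000 mg/L
Dose 5 (470 mg at t=48 h): 470·exp(−0.34657·40) = 0.000 mg/L
Dose 6 (145 mg at t=60 h): 145·exp(−0.34657·28) = 0.009 mg/L
Dose 7 (240 mg at t=72 h): 240·exp(−0.34657·16) = 0.938 mg/L
Dose 8 (210 mg at t=84 h): 210·exp(−0.34657·4) = 52.500 mg/L
C(88) = 0.000 + 0.000 + 0.000 + 0.000 + 0.000 + 0.009 + 0.938 + 52.500 = 53.447 mg/L

53.447 mg/L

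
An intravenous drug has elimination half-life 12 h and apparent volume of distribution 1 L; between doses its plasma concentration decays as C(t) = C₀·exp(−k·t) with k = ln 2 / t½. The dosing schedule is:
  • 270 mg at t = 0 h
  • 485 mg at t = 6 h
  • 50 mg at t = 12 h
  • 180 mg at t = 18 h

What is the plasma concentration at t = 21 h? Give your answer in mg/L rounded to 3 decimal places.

k = ln 2 / 12 = 0.05776 per h
Dose 1 (270 mg at t=0 h): 270·exp(−0.05776·21) = 80.271 mg/L
Dose 2 (485 mg at t=6 h): 485·exp(−0.05776·15) = 203.917 mg/L
Dose 3 (50 mg at t=12 h): 50·exp(−0.05776·9) = 29.730 mg/L
Dose 4 (180 mg at t=18 h): 180·exp(−0.05776·3) = 151.361 mg/L
C(21) = 80.271 + 203.917 + 29.730 + 151.361 = 465.280 mg/L

465.280 mg/L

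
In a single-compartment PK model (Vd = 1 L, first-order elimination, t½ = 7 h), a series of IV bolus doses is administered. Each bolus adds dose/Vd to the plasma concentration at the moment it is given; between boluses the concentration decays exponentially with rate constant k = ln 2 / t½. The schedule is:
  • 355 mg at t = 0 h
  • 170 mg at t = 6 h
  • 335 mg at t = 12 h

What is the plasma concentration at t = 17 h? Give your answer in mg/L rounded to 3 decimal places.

k = ln 2 / 7 = 0.09902 per h
Dose 1 (355 mg at t=0 h): 355·exp(−0.09902·17) = 65.941 mg/L
Dose 2 (170 mg at t=6 h): 170·exp(−0.09902·11) = 57.201 mg/L
Dose 3 (335 mg at t=12 h): 335·exp(−0.09902·5) = 204.185 mg/L
C(17) = 65.941 + 57.201 + 204.185 = 327.327 mg/L

327.327 mg/L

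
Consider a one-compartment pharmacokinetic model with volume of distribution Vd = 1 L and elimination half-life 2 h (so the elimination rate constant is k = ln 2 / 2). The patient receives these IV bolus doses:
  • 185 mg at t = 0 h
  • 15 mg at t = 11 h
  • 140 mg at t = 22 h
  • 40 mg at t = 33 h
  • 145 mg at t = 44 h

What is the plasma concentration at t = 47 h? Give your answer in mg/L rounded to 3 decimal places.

k = ln 2 / 2 = 0.34657 per h
Dose 1 (185 mg at t=0 h): 185·exp(−0.34657·47) = 0.000 mg/L
Dose 2 (15 mg at t=11 h): 15·exp(−0.34657·36) = 0.000 mg/L
Dose 3 (140 mg at t=22 h): 140·exp(−0.34657·25) = 0.024 mg/L
Dose 4 (40 mg at t=33 h): 40·exp(−0.34657·14) = 0.313 mg/L
Dose 5 (145 mg at t=44 h): 145·exp(−0.34657·3) = 51.265 mg/L
C(47) = 0.000 + 0.000 + 0.024 + 0.313 + 51.265 = 51.602 mg/L

51.602 mg/L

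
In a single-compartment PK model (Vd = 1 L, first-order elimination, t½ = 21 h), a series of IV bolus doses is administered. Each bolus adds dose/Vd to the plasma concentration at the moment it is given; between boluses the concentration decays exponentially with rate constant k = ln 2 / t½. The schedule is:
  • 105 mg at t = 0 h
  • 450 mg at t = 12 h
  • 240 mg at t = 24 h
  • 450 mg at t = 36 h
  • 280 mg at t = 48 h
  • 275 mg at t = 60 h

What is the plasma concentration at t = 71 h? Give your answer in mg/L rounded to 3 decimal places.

589.209 mg/L

k = ln 2 / 21 = 0.03301 per h
Dose 1 (105 mg at t=0 h): 105·exp(−0.03301·71) = 10.079 mg/L
Dose 2 (450 mg at t=12 h): 450·exp(−0.03301·59) = 64.189 mg/L
Dose 3 (240 mg at t=24 h): 240·exp(−0.03301·47) = 50.872 mg/L
Dose 4 (450 mg at t=36 h): 450·exp(−0.03301·35) = 141.741 mg/L
Dose 5 (280 mg at t=48 h): 280·exp(−0.03301·23) = 131.056 mg/L
Dose 6 (275 mg at t=60 h): 275·exp(−0.03301·11) = 191.272 mg/L
C(71) = 10.079 + 64.189 + 50.872 + 141.741 + 131.056 + 191.272 = 589.209 mg/L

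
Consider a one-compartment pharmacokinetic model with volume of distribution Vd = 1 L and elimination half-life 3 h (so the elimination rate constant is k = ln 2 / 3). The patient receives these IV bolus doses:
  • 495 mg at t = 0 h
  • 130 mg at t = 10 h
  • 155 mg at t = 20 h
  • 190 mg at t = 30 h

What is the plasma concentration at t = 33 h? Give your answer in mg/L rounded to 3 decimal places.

k = ln 2 / 3 = 0.23105 per h
Dose 1 (495 mg at t=0 h): 495·exp(−0.23105·33) = 0.242 mg/L
Dose 2 (130 mg at t=10 h): 130·exp(−0.23105·23) = 0.640 mg/L
Dose 3 (155 mg at t=20 h): 155·exp(−0.23105·13) = 7.689 mg/L
Dose 4 (190 mg at t=30 h): 190·exp(−0.23105·3) = 95.000 mg/L
C(33) = 0.242 + 0.640 + 7.689 + 95.000 = 103.570 mg/L

103.570 mg/L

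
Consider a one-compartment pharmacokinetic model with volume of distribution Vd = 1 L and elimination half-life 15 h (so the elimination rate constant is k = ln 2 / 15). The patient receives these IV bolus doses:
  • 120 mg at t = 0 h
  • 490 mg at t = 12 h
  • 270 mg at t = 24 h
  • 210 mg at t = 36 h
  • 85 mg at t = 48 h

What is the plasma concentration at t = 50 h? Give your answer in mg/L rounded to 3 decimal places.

365.214 mg/L

k = ln 2 / 15 = 0.04621 per h
Dose 1 (120 mg at t=0 h): 120·exp(−0.04621·50) = 11.906 mg/L
Dose 2 (490 mg at t=12 h): 490·exp(−0.04621·38) = 84.642 mg/L
Dose 3 (270 mg at t=24 h): 270·exp(−0.04621·26) = 81.204 mg/L
Dose 4 (210 mg at t=36 h): 210·exp(−0.04621·14) = 109.966 mg/L
Dose 5 (85 mg at t=48 h): 85·exp(−0.04621·2) = 77.496 mg/L
C(50) = 11.906 + 84.642 + 81.204 + 109.966 + 77.496 = 365.214 mg/L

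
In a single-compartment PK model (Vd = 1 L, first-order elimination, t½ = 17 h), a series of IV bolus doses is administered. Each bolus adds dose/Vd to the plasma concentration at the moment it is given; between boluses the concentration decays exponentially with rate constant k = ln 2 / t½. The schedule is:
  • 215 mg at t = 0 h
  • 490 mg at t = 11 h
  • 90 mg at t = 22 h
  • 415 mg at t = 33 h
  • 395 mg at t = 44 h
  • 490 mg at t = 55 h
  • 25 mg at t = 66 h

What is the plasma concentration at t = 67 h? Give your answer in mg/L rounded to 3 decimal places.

k = ln 2 / 17 = 0.04077 per h
Dose 1 (215 mg at t=0 h): 215·exp(−0.04077·67) = 13.997 mg/L
Dose 2 (490 mg at t=11 h): 490·exp(−0.04077·56) = 49.954 mg/L
Dose 3 (90 mg at t=22 h): 90·exp(−0.04077·45) = 14.368 mg/L
Dose 4 (415 mg at t=33 h): 415·exp(−0.04077·34) = 103.750 mg/L
Dose 5 (395 mg at t=44 h): 395·exp(−0.04077·23) = 154.640 mg/L
Dose 6 (490 mg at t=55 h): 490·exp(−0.04077·12) = 300.403 mg/L
Dose 7 (25 mg at t=66 h): 25·exp(−0.04077·1) = 24.001 mg/L
C(67) = 13.997 + 49.954 + 14.368 + 103.750 + 154.640 + 300.403 + 24.001 = 661.112 mg/L

661.112 mg/L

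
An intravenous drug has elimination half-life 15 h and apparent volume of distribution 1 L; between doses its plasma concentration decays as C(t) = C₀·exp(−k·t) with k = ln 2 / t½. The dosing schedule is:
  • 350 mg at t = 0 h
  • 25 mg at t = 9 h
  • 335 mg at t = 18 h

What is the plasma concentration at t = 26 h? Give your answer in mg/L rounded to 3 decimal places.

k = ln 2 / 15 = 0.04621 per h
Dose 1 (350 mg at t=0 h): 350·exp(−0.04621·26) = 105.265 mg/L
Dose 2 (25 mg at t=9 h): 25·exp(−0.04621·17) = 11.397 mg/L
Dose 3 (335 mg at t=18 h): 335·exp(−0.04621·8) = 231.470 mg/L
C(26) = 105.265 + 11.397 + 231.470 = 348.132 mg/L

348.132 mg/L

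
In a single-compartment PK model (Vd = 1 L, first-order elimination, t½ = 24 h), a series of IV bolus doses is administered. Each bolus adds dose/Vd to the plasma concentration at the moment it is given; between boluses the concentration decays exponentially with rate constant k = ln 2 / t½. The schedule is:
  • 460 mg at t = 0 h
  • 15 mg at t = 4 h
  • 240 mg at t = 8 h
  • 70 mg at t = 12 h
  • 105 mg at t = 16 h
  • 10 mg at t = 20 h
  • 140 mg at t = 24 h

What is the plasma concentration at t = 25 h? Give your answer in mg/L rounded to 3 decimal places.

k = ln 2 / 24 = 0.02888 per h
Dose 1 (460 mg at t=0 h): 460·exp(−0.02888·25) = 223.452 mg/L
Dose 2 (15 mg at t=4 h): 15·exp(−0.02888·21) = 8.179 mg/L
Dose 3 (240 mg at t=8 h): 240·exp(−0.02888·17) = 146.886 mg/L
Dose 4 (70 mg at t=12 h): 70·exp(−0.02888·13) = 48.088 mg/L
Dose 5 (105 mg at t=16 h): 105·exp(−0.02888·9) = 80.966 mg/L
Dose 6 (10 mg at t=20 h): 10·exp(−0.02888·5) = 8.655 mg/L
Dose 7 (140 mg at t=24 h): 140·exp(−0.02888·1) = 136.014 mg/L
C(25) = 223.452 + 8.179 + 146.886 + 48.088 + 80.966 + 8.655 + 136.014 = 652.242 mg/L

652.242 mg/L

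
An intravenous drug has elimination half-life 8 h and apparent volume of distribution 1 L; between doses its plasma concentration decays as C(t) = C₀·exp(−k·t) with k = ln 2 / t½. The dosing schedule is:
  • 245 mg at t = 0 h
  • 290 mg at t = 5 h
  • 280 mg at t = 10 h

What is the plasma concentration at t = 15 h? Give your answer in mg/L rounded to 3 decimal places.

370.281 mg/L

k = ln 2 / 8 = 0.08664 per h
Dose 1 (245 mg at t=0 h): 245·exp(−0.08664·15) = 66.794 mg/L
Dose 2 (290 mg at t=5 h): 290·exp(−0.08664·10) = 121.930 mg/L
Dose 3 (280 mg at t=10 h): 280·exp(−0.08664·5) = 181.558 mg/L
C(15) = 66.794 + 121.930 + 181.558 = 370.281 mg/L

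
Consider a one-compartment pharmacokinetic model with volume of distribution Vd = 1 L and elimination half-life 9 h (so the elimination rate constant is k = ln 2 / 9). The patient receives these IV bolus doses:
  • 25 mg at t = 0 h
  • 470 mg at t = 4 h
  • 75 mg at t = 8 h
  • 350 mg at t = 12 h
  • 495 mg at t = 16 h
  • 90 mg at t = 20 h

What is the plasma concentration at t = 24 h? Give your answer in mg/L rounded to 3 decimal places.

k = ln 2 / 9 = 0.07702 per h
Dose 1 (25 mg at t=0 h): 25·exp(−0.07702·24) = 3.937 mg/L
Dose 2 (470 mg at t=4 h): 470·exp(−0.07702·20) = 100.726 mg/L
Dose 3 (75 mg at t=8 h): 75·exp(−0.07702·16) = 21.872 mg/L
Dose 4 (350 mg at t=12 h): 350·exp(−0.07702·12) = 138.898 mg/L
Dose 5 (495 mg at t=16 h): 495·exp(−0.07702·8) = 267.315 mg/L
Dose 6 (90 mg at t=20 h): 90·exp(−0.07702·4) = 66.138 mg/L
C(24) = 3.937 + 100.726 + 21.872 + 138.898 + 267.315 + 66.138 = 598.886 mg/L

598.886 mg/L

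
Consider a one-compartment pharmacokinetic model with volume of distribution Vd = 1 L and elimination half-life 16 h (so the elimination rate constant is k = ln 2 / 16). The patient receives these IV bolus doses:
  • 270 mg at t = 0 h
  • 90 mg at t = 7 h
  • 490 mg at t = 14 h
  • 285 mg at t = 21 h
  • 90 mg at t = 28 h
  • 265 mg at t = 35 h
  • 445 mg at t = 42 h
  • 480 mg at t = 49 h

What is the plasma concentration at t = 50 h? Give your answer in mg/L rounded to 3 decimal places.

1176.446 mg/L

k = ln 2 / 16 = 0.04332 per h
Dose 1 (270 mg at t=0 h): 270·exp(−0.04332·50) = 30.949 mg/L
Dose 2 (90 mg at t=7 h): 90·exp(−0.04332·43) = 13.971 mg/L
Dose 3 (490 mg at t=14 h): 490·exp(−0.04332·36) = 103.010 mg/L
Dose 4 (285 mg at t=21 h): 285·exp(−0.04332·29) = 81.139 mg/L
Dose 5 (90 mg at t=28 h): 90·exp(−0.04332·22) = 34.700 mg/L
Dose 6 (265 mg at t=35 h): 265·exp(−0.04332·15) = 138.366 mg/L
Dose 7 (445 mg at t=42 h): 445·exp(−0.04332·8) = 314.663 mg/L
Dose 8 (480 mg at t=49 h): 480·exp(−0.04332·1) = 459.650 mg/L
C(50) = 30.949 + 13.971 + 103.010 + 81.139 + 34.700 + 138.366 + 314.663 + 459.650 = 1176.446 mg/L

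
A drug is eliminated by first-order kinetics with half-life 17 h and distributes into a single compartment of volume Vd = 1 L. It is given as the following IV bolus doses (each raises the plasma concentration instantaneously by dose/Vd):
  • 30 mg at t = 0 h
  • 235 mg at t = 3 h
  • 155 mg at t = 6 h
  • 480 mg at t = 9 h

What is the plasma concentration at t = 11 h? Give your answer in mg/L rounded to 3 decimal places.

k = ln 2 / 17 = 0.04077 per h
Dose 1 (30 mg at t=0 h): 30·exp(−0.04077·11) = 19.157 mg/L
Dose 2 (235 mg at t=3 h): 235·exp(−0.04077·8) = 169.593 mg/L
Dose 3 (155 mg at t=6 h): 155·exp(−0.04077·5) = 126.414 mg/L
Dose 4 (480 mg at t=9 h): 480·exp(−0.04077·2) = 442.411 mg/L
C(11) = 19.157 + 169.593 + 126.414 + 442.411 = 757.574 mg/L

757.574 mg/L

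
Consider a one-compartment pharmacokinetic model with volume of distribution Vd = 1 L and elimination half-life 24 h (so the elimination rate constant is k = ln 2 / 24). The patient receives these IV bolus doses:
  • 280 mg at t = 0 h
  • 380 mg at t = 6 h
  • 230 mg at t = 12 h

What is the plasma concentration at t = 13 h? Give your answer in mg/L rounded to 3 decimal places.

k = ln 2 / 24 = 0.02888 per h
Dose 1 (280 mg at t=0 h): 280·exp(−0.02888·13) = 192.354 mg/L
Dose 2 (380 mg at t=6 h): 380·exp(−0.02888·7) = 310.444 mg/L
Dose 3 (230 mg at t=12 h): 230·exp(−0.02888·1) = 223.452 mg/L
C(13) = 192.354 + 310.444 + 223.452 = 726.250 mg/L

726.250 mg/L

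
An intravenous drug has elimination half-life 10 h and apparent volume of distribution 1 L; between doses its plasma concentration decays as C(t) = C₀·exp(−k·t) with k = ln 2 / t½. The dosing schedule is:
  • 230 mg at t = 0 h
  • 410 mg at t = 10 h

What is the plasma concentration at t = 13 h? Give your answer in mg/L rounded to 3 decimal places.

k = ln 2 / 10 = 0.06931 per h
Dose 1 (230 mg at t=0 h): 230·exp(−0.06931·13) = 93.409 mg/L
Dose 2 (410 mg at t=10 h): 410·exp(−0.06931·3) = 333.023 mg/L
C(13) = 93.409 + 333.023 = 426.433 mg/L

426.433 mg/L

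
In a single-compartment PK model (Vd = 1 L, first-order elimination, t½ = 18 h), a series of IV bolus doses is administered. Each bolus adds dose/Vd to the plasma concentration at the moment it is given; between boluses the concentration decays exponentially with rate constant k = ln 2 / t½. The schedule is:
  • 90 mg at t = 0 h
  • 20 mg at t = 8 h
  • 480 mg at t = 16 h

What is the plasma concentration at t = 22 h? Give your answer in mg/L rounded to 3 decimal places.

k = ln 2 / 18 = 0.03851 per h
Dose 1 (90 mg at t=0 h): 90·exp(−0.03851·22) = 38.576 mg/L
Dose 2 (20 mg at t=8 h): 20·exp(−0.03851·14) = 11.665 mg/L
Dose 3 (480 mg at t=16 h): 480·exp(−0.03851·6) = 380.976 mg/L
C(22) = 38.576 + 11.665 + 380.976 = 431.218 mg/L

431.218 mg/L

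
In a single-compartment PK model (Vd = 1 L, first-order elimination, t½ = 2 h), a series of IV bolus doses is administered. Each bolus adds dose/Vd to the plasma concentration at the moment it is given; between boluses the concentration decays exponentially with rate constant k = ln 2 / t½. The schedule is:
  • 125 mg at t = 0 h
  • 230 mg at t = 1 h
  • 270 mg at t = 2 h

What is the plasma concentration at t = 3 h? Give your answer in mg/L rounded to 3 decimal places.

k = ln 2 / 2 = 0.34657 per h
Dose 1 (125 mg at t=0 h): 125·exp(−0.34657·3) = 44.194 mg/L
Dose 2 (230 mg at t=1 h): 230·exp(−0.34657·2) = 115.000 mg/L
Dose 3 (270 mg at t=2 h): 270·exp(−0.34657·1) = 190.919 mg/L
C(3) = 44.194 + 115.000 + 190.919 = 350.113 mg/L

350.113 mg/L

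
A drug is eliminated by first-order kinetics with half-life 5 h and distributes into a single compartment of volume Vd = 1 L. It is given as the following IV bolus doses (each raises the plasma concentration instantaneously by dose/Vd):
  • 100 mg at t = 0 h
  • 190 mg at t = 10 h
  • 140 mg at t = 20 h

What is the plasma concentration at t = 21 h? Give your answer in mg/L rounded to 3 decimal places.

168.669 mg/L

k = ln 2 / 5 = 0.13863 per h
Dose 1 (100 mg at t=0 h): 100·exp(−0.13863·21) = 5.441 mg/L
Dose 2 (190 mg at t=10 h): 190·exp(−0.13863·11) = 41.351 mg/L
Dose 3 (140 mg at t=20 h): 140·exp(−0.13863·1) = 121.877 mg/L
C(21) = 5.441 + 41.351 + 121.877 = 168.669 mg/L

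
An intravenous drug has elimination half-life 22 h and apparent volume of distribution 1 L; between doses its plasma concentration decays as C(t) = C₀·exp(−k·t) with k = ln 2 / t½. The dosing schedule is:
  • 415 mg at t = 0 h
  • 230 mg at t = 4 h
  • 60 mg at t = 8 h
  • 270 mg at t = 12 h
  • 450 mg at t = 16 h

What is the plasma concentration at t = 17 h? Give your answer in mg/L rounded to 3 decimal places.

k = ln 2 / 22 = 0.03151 per h
Dose 1 (415 mg at t=0 h): 415·exp(−0.03151·17) = 242.904 mg/L
Dose 2 (230 mg at t=4 h): 230·exp(−0.03151·13) = 152.703 mg/L
Dose 3 (60 mg at t=8 h): 60·exp(−0.03151·9) = 45.186 mg/L
Dose 4 (270 mg at t=12 h): 270·exp(−0.03151·5) = 230.647 mg/L
Dose 5 (450 mg at t=16 h): 450·exp(−0.03151·1) = 436.043 mg/L
C(17) = 242.904 + 152.703 + 45.186 + 230.647 + 436.043 = 1107.482 mg/L

1107.482 mg/L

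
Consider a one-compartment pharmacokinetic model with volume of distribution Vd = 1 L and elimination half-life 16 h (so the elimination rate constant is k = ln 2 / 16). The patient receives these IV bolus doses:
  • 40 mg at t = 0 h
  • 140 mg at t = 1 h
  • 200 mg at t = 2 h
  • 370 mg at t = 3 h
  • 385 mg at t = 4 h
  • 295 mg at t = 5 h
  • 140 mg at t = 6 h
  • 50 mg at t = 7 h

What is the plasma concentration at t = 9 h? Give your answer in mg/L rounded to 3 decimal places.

k = ln 2 / 16 = 0.04332 per h
Dose 1 (40 mg at t=0 h): 40·exp(−0.04332·9) = 27.085 mg/L
Dose 2 (140 mg at t=1 h): 140·exp(−0.04332·8) = 98.995 mg/L
Dose 3 (200 mg at t=2 h): 200·exp(−0.04332·7) = 147.683 mg/L
Dose 4 (370 mg at t=3 h): 370·exp(−0.04332·6) = 285.309 mg/L
Dose 5 (385 mg at t=4 h): 385·exp(−0.04332·5) = 310.019 mg/L
Dose 6 (295 mg at t=5 h): 295·exp(−0.04332·4) = 248.064 mg/L
Dose 7 (140 mg at t=6 h): 140·exp(−0.04332·3) = 122.938 mg/L
Dose 8 (50 mg at t=7 h): 50·exp(−0.04332·2) = 45.850 mg/L
C(9) = 27.085 + 98.995 + 147.683 + 285.309 + 310.019 + 248.064 + 122.938 + 45.850 = 1285.943 mg/L

1285.943 mg/L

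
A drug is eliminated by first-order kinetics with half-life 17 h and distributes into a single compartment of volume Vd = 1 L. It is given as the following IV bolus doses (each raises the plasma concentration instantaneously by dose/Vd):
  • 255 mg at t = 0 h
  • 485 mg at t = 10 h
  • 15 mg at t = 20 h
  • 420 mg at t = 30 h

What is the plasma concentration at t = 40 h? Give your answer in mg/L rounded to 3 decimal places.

478.646 mg/L

k = ln 2 / 17 = 0.04077 per h
Dose 1 (255 mg at t=0 h): 255·exp(−0.04077·40) = 49.915 mg/L
Dose 2 (485 mg at t=10 h): 485·exp(−0.04077·30) = 142.729 mg/L
Dose 3 (15 mg at t=20 h): 15·exp(−0.04077·20) = 6.636 mg/L
Dose 4 (420 mg at t=30 h): 420·exp(−0.04077·10) = 279.366 mg/L
C(40) = 49.915 + 142.729 + 6.636 + 279.366 = 478.646 mg/L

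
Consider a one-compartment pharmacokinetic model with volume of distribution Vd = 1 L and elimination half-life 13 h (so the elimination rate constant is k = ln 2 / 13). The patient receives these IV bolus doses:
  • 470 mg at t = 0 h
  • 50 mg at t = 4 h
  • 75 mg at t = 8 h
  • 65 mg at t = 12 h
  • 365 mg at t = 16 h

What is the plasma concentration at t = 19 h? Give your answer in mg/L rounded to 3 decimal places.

k = ln 2 / 13 = 0.05332 per h
Dose 1 (470 mg at t=0 h): 470·exp(−0.05332·19) = 170.660 mg/L
Dose 2 (50 mg at t=4 h): 50·exp(−0.05332·15) = 22.471 mg/L
Dose 3 (75 mg at t=8 h): 75·exp(−0.05332·11) = 41.720 mg/L
Dose 4 (65 mg at t=12 h): 65·exp(−0.05332·7) = 44.753 mg/L
Dose 5 (365 mg at t=16 h): 365·exp(−0.05332·3) = 311.046 mg/L
C(19) = 170.660 + 22.471 + 41.720 + 44.753 + 311.046 = 590.650 mg/L

590.650 mg/L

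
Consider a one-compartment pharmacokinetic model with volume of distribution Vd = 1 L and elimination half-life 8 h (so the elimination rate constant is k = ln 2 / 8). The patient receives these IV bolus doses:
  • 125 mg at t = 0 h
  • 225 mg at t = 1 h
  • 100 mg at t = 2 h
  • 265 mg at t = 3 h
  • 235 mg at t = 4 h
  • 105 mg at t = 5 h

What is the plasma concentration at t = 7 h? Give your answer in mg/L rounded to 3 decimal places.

723.672 mg/L

k = ln 2 / 8 = 0.08664 per h
Dose 1 (125 mg at t=0 h): 125·exp(−0.08664·7) = 68.157 mg/L
Dose 2 (225 mg at t=1 h): 225·exp(−0.08664·6) = 133.786 mg/L
Dose 3 (100 mg at t=2 h): 100·exp(−0.08664·5) = 64.842 mg/L
Dose 4 (265 mg at t=3 h): 265·exp(−0.08664·4) = 187.383 mg/L
Dose 5 (235 mg at t=4 h): 235·exp(−0.08664·3) = 181.210 mg/L
Dose 6 (105 mg at t=5 h): 105·exp(−0.08664·2) = 88.294 mg/L
C(7) = 68.157 + 133.786 + 64.842 + 187.383 + 181.210 + 88.294 = 723.672 mg/L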